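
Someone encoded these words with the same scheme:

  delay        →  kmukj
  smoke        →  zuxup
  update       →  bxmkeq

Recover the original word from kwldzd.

doctor

Each letter shifts forward by (position + 7), i.e. 7, 8, 9, … — the shift grows by one for each successive letter.
Reversing it on kwldzd: k−7=d, w−8=o, l−9=c, d−10=t, z−11=o, d−12=r.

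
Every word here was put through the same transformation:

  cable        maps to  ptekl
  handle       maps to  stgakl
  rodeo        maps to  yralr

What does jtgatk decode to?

c(2)→p(15) and a(0)→t(19) fit y≡11x+19 (mod 26); the inverse of 11 mod 26 is 19. This is an affine cipher: with a=0,…,z=25, each position x becomes (11x+19) mod 26.
Undoing it on jtgatk: j(9)→19·(9−19)≡18=s; t(19)→19·(19−19)≡0=a; g(6)→19·(6−19)≡13=n; a(0)→19·(0−19)≡3=d; t(19)→19·(19−19)≡0=a; k(10)→19·(10−19)≡11=l (all mod 26).

sandal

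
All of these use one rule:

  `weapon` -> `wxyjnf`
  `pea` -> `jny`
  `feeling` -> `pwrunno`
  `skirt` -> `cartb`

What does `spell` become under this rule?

The output letters match the input read backwards, each shifted +9: weapon reversed is nopaew. The word is reversed, then every letter is shifted forward by 9.
On spell: reverse → lleps; then shift: l+9=u, l+9=u, e+9=n, p+9=y, s+9=b.

uunyb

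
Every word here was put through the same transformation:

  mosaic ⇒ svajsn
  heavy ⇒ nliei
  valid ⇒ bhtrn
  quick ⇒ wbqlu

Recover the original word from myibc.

In mosaic: m→s is +6, o→v is +7, s→a is +8, a→j is +9 — the shift increases by 1 each position. The shift increases by 1 at each position, starting from +6: 6, 7, 8, ….
Reversing it on myibc: m−6=g, y−7=r, i−8=a, b−9=s, c−10=s.

grass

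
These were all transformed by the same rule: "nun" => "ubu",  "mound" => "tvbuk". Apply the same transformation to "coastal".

jvhzahs

Compare letters: n→u is +7, u→b is +7, n→u is +7 — a constant shift. Each letter is shifted forward by 7 in the alphabet (a Caesar shift of +7).
For coastal: c+7=j, o+7=v, a+7=h, s+7=z, t+7=a, a+7=h, l+7=s.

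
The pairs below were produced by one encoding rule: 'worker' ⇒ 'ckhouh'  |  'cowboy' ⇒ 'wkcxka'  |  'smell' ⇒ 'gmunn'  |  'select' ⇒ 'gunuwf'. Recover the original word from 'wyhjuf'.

w(22)→c(2) and o(14)→k(10) fit y≡25x+24 (mod 26); the inverse of 25 mod 26 is 25. Treating letters as 0–25, the rule is x ↦ 25x + 24 (mod 26).
Decoding wyhjuf: w(22)→25·(22−24)≡2=c; y(24)→25·(24−24)≡0=a; h(7)→25·(7−24)≡17=r; j(9)→25·(9−24)≡15=p; u(20)→25·(20−24)≡4=e; f(5)→25·(5−24)≡19=t (all mod 26).

carpet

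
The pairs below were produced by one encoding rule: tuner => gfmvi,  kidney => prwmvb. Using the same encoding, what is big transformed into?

Each pair mirrors across the alphabet (t↔g, u↔f, n↔m): positions sum to 25. Each letter is replaced by its mirror in the alphabet: a↔z, b↔y, c↔x, and so on (the Atbash cipher).
For big: b↔y, i↔r, g↔t.

yrt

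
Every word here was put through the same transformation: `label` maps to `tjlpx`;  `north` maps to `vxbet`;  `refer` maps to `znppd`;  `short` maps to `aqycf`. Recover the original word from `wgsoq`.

The shift increases by 1 at each position, starting from +8: 8, 9, 10, ….
Decoding wgsoq: w−8=o, g−9=x, s−10=i, o−11=d, q−12=e.

oxide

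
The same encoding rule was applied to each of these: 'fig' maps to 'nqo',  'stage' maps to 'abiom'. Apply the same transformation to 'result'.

zmactb

It's a constant shift of +8 (ROT8).
For result: r+8=z, e+8=m, s+8=a, u+8=c, l+8=t, t+8=b.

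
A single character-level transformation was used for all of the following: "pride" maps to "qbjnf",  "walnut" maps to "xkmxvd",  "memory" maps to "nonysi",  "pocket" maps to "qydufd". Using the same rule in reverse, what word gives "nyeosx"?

Shifts by position in pride: pos 0: p→q (+1), pos 1: r→b (+10), pos 2: i→j (+1), pos 3: d→n (+10) — repeating every 2. A repeating key of period 2 is used — shifts +1, +10 over and over.
Decoding nyeosx: n−1=m, y−10=o, e−1=d, o−10=e, s−1=r, x−10=n.

modern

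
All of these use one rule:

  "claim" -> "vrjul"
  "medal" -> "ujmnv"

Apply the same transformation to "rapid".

The output letters match the input read backwards, each shifted +9: claim reversed is mialc. The word is reversed, then every letter is shifted forward by 9.
Applying it to rapid: reverse → dipar; then shift: d+9=m, i+9=r, p+9=y, a+9=j, r+9=a.

mryja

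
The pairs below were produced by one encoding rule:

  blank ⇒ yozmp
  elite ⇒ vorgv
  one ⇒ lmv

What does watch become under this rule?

dzgxs

This is the alphabet-reversal cipher (Atbash): a becomes z, b becomes y, etc.
For watch: w↔d, a↔z, t↔g, c↔x, h↔s.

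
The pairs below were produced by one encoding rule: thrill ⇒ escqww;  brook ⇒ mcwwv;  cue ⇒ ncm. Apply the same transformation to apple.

iaawm

The rule splits by letter class: vowels +8, consonants +11.
Applying it to apple: a(vowel)+8=i, p(cons)+11=a, p(cons)+11=a, l(cons)+11=w, e(vowel)+8=m.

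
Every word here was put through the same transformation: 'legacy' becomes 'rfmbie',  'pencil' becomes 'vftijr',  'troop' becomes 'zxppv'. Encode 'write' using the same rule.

The shift depends on letter class: consonant l→r is +6, but vowel e→f is +1. Vowels shift forward by 1 and consonants shift forward by 6.
For write: w(cons)+6=c, r(cons)+6=x, i(vowel)+1=j, t(cons)+6=z, e(vowel)+1=f.

cxjzf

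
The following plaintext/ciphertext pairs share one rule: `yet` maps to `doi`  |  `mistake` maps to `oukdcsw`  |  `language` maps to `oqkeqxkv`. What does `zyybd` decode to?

Read the word backwards and shift each letter +10.
Decoding zyybd: shift back: z−10=p, y−10=o, y−10=o, b−10=r, d−10=t → poort; then reverse → troop.

troop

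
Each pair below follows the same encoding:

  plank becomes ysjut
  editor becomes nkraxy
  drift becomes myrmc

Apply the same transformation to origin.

xyrnru

Shifts by position in plank: pos 0: p→y (+9), pos 1: l→s (+7), pos 2: a→j (+9), pos 3: n→u (+7) — repeating every 2. It's a Vigenère-style cipher with numeric key [9,7]: position i shifts by key[i mod 2].
Applying it to origin: o+9=x, r+7=y, i+9=r, g+7=n, i+9=r, n+7=u.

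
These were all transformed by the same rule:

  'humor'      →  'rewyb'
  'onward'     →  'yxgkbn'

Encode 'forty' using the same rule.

pybdi

Compare letters: h→r is +10, u→e is +10, m→w is +10 — a constant shift. It's a constant shift of +10 (ROT10).
Applying it to forty: f+10=p, o+10=y, r+10=b, t+10=d, y+10=i.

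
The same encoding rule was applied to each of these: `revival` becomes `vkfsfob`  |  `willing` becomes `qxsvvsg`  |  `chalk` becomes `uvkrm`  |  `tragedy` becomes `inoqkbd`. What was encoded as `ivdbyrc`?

The output letters match the input read backwards, each shifted +10: revival reversed is laviver. Two steps: reverse the string, then apply a Caesar shift of +10.
Undoing it on ivdbyrc: shift back: i−10=y, v−10=l, d−10=t, b−10=r, y−10=o, r−10=h, c−10=s → yltrohs; then reverse → shortly.

shortly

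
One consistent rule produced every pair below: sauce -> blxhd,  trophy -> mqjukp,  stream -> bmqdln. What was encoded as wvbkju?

bishop

s(18)→b(1) and a(0)→l(11) fit y≡11x+11 (mod 26); the inverse of 11 mod 26 is 19. Each letter's alphabet position (a=0..z=25) is mapped through 11·x+11 mod 26 — an affine cipher.
Undoing it on wvbkju: w(22)→19·(22−11)≡1=b; v(21)→19·(21−11)≡8=i; b(1)→19·(1−11)≡18=s; k(10)→19·(10−11)≡7=h; j(9)→19·(9−11)≡14=o; u(20)→19·(20−11)≡15=p (all mod 26).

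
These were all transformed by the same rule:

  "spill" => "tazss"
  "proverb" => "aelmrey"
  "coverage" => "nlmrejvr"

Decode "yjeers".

barrel

s(18)→t(19) and p(15)→a(0) fit y≡15x+9 (mod 26); the inverse of 15 mod 26 is 7. Treating letters as 0–25, the rule is x ↦ 15x + 9 (mod 26).
Decoding yjeers: y(24)→7·(24−9)≡1=b; j(9)→7·(9−9)≡0=a; e(4)→7·(4−9)≡17=r; e(4)→7·(4−9)≡17=r; r(17)→7·(17−9)≡4=e; s(18)→7·(18−9)≡11=l (all mod 26).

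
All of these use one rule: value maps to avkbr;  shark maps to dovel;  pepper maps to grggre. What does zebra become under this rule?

wruev

v(21)→a(0) and a(0)→v(21) fit y≡25x+21 (mod 26); the inverse of 25 mod 26 is 25. Each letter's alphabet position (a=0..z=25) is mapped through 25·x+21 mod 26 — an affine cipher.
Applying it to zebra: z(25)→25·25+21≡22=w; e(4)→25·4+21≡17=r; b(1)→25·1+21≡20=u; r(17)→25·17+21≡4=e; a(0)→25·0+21≡21=v (all mod 26).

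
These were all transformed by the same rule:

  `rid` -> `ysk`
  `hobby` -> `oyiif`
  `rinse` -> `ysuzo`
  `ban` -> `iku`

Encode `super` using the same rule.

The shift depends on letter class: consonant r→y is +7, but vowel i→s is +10. The rule splits by letter class: vowels +10, consonants +7.
On super: s(cons)+7=z, u(vowel)+10=e, p(cons)+7=w, e(vowel)+10=o, r(cons)+7=y.

zewoy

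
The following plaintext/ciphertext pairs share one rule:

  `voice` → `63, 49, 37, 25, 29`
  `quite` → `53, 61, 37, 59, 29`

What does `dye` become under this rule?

v(#22)→63 and o(#15)→49: differences scale by 2, so n = 2·pos + 19. With a=1..z=26, the number is 2·pos + 19.
Applying it to dye: d=4→27, y=25→69, e=5→29.

27, 69, 29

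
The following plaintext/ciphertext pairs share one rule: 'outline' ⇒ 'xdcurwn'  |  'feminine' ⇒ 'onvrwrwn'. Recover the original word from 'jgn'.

It's a constant shift of +9 (ROT9).
Undoing it on jgn: j−9=a, g−9=x, n−9=e.

axe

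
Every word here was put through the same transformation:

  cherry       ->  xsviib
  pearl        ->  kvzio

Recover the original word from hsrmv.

Each pair mirrors across the alphabet (c↔x, h↔s, e↔v): positions sum to 25. Each letter is replaced by its mirror in the alphabet: a↔z, b↔y, c↔x, and so on (the Atbash cipher).
Decoding hsrmv: h↔s, s↔h, r↔i, m↔n, v↔e.

shine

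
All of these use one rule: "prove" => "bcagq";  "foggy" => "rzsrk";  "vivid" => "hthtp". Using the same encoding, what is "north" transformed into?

zzdet

Shifts by position in prove: pos 0: p→b (+12), pos 1: r→c (+11), pos 2: o→a (+12), pos 3: v→g (+11) — repeating every 2. It's a Vigenère-style cipher with numeric key [12,11]: position i shifts by key[i mod 2].
On north: n+12=z, o+11=z, r+12=d, t+11=e, h+12=t.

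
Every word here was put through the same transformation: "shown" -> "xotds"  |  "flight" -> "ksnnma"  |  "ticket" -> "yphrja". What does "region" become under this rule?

wllptu

It's a Vigenère-style cipher with numeric key [5,7]: position i shifts by key[i mod 2].
Applying it to region: r+5=w, e+7=l, g+5=l, i+7=p, o+5=t, n+7=u.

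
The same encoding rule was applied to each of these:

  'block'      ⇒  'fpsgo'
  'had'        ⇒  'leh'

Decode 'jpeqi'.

flame

Compare letters: b→f is +4, l→p is +4, o→s is +4 — a constant shift. This is a Caesar cipher with shift 4.
Reversing it on jpeqi: j−4=f, p−4=l, e−4=a, q−4=m, i−4=e.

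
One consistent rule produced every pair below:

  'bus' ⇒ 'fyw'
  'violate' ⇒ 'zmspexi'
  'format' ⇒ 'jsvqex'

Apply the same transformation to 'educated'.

ihygexih

Compare letters: b→f is +4, u→y is +4, s→w is +4 — a constant shift. It's a constant shift of +4 (ROT4).
Applying it to educated: e+4=i, d+4=h, u+4=y, c+4=g, a+4=e, t+4=x, e+4=i, d+4=h.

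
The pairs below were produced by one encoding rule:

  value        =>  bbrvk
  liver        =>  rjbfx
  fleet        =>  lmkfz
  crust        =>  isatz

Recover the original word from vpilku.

pocket

Shifts by position in value: pos 0: v→b (+6), pos 1: a→b (+1), pos 2: l→r (+6), pos 3: u→v (+1) — repeating every 2. It's a Vigenère-style cipher with numeric key [6,1]: position i shifts by key[i mod 2].
Decoding vpilku: v−6=p, p−1=o, i−6=c, l−1=k, k−6=e, u−1=t.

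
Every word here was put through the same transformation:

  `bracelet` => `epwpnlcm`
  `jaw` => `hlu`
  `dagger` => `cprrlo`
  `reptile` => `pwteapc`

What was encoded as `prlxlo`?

damage

Two steps: reverse the string, then apply a Caesar shift of +11.
Reversing it on prlxlo: shift back: p−11=e, r−11=g, l−11=a, x−11=m, l−11=a, o−11=d → egamad; then reverse → damage.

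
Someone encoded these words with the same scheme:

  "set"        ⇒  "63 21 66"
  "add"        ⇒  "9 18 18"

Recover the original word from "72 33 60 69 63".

s(#19)→63 and e(#5)→21: differences scale by 3, so n = 3·pos + 6. Each letter becomes 3×(its alphabet position, a=1..z=26) + 6.
Decoding 72 33 60 69 63: 72→(72−6)÷3=22=v, 33→(33−6)÷3=9=i, 60→(60−6)÷3=18=r, 69→(69−6)÷3=21=u, 63→(63−6)÷3=19=s.

virus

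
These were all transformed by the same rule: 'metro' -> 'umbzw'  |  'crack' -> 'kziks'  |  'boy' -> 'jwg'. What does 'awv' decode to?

son

Compare letters: m→u is +8, e→m is +8, t→b is +8 — a constant shift. Every letter moves 8 places later in the alphabet, wrapping around z→a.
Reversing it on awv: a−8=s, w−8=o, v−8=n.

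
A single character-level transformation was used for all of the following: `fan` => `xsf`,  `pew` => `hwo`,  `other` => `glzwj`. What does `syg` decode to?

ago

This is a Caesar cipher with shift 18.
Undoing it on syg: s−18=a, y−18=g, g−18=o.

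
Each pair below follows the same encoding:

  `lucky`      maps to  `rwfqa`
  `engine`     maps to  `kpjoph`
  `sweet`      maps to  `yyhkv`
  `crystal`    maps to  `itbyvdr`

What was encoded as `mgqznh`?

gentle

Shifts by position in lucky: pos 0: l→r (+6), pos 1: u→w (+2), pos 2: c→f (+3), pos 3: k→q (+6), pos 4: y→a (+2) — repeating every 3. The shifts repeat in a cycle of length 3: positions 0,1,… shift by +6, +2, +3, then the pattern repeats.
Reversing it on mgqznh: m−6=g, g−2=e, q−3=n, z−6=t, n−2=l, h−3=e.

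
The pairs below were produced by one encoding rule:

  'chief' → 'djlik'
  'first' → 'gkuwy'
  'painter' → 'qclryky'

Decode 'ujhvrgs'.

thermal

In chief: c→d is +1, h→j is +2, i→l is +3, e→i is +4 — the shift increases by 1 each position. The shift increases by 1 at each position, starting from +1: 1, 2, 3, ….
Reversing it on ujhvrgs: u−1=t, j−2=h, h−3=e, v−4=r, r−5=m, g−6=a, s−7=l.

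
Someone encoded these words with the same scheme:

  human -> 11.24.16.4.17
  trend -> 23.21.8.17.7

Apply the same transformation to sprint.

22.19.21.12.17.23

h is letter #8 and maps to 11: an offset of 3. Each letter is replaced by its alphabet position (a=1..z=26) + 3.
Applying it to sprint: s=19→22, p=16→19, r=18→21, i=9→12, n=14→17, t=20→23.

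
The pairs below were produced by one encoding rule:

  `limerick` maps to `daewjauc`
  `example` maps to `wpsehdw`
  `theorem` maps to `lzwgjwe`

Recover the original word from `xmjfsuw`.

It's a constant shift of +18 (ROT18).
Decoding xmjfsuw: x−18=f, m−18=u, j−18=r, f−18=n, s−18=a, u−18=c, w−18=e.

furnace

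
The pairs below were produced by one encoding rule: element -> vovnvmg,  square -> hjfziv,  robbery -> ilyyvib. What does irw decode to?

rid

Each pair mirrors across the alphabet (e↔v, l↔o, e↔v): positions sum to 25. Letters are reflected about the middle of the alphabet (position → 25−position): Atbash.
Undoing it on irw: i↔r, r↔i, w↔d.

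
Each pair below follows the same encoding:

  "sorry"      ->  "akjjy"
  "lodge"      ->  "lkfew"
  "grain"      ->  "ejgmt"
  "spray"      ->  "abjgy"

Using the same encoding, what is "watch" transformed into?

qgrov

This is an affine cipher: with a=0,…,z=25, each position x becomes (17x+6) mod 26.
For watch: w(22)→17·22+6≡16=q; a(0)→17·0+6≡6=g; t(19)→17·19+6≡17=r; c(2)→17·2+6≡14=o; h(7)→17·7+6≡21=v (all mod 26).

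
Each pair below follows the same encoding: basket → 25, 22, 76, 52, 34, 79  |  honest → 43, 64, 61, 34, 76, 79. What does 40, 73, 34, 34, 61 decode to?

b(#2)→25 and a(#1)→22: differences scale by 3, so n = 3·pos + 19. With a=1..z=26, the number is 3·pos + 19.
Undoing it on 40, 73, 34, 34, 61: 40→(40−19)÷3=7=g, 73→(73−19)÷3=18=r, 34→(34−19)÷3=5=e, 34→(34−19)÷3=5=e, 61→(61−19)÷3=14=n.

green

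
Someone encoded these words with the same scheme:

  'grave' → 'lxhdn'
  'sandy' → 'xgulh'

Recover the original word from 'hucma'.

In grave: g→l is +5, r→x is +6, a→h is +7, v→d is +8 — the shift increases by 1 each position. Letter i (0-indexed) is shifted by i+5, so successive shifts are 5, 6, 7, ….
Decoding hucma: h−5=c, u−6=o, c−7=v, m−8=e, a−9=r.

cover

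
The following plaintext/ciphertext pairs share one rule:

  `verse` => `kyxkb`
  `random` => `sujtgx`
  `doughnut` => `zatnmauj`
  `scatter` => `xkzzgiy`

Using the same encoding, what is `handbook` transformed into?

Two steps: reverse the string, then apply a Caesar shift of +6.
For handbook: reverse → koobdnah; then shift: k+6=q, o+6=u, o+6=u, b+6=h, d+6=j, n+6=t, a+6=g, h+6=n.

quuhjtgn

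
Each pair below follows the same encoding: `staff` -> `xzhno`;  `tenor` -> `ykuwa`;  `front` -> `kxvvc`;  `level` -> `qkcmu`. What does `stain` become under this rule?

xzhqw

Each letter shifts forward by (position + 5), i.e. 5, 6, 7, … — the shift grows by one for each successive letter.
For stain: s+5=x, t+6=z, a+7=h, i+8=q, n+9=w.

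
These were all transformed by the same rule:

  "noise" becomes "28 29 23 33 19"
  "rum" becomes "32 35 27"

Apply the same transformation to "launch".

26 15 35 28 17 22

n is letter #14 and maps to 28: an offset of 14. Letters become their 1-based position plus 14 (so a→15, b→16, …).
Applying it to launch: l=12→26, a=1→15, u=21→35, n=14→28, c=3→17, h=8→22.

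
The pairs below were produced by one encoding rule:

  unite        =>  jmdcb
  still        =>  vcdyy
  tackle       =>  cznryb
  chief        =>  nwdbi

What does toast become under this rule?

u(20)→j(9) and n(13)→m(12) fit y≡7x+25 (mod 26); the inverse of 7 mod 26 is 15. Each letter's alphabet position (a=0..z=25) is mapped through 7·x+25 mod 26 — an affine cipher.
Applying it to toast: t(19)→7·19+25≡2=c; o(14)→7·14+25≡19=t; a(0)→7·0+25≡25=z; s(18)→7·18+25≡21=v; t(19)→7·19+25≡2=c (all mod 26).

ctzvc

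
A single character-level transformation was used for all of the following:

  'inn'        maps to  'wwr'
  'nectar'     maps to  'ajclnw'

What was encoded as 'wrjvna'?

The output letters match the input read backwards, each shifted +9: inn reversed is nni. The word is reversed, then every letter is shifted forward by 9.
Undoing it on wrjvna: shift back: w−9=n, r−9=i, j−9=a, v−9=m, n−9=e, a−9=r → niamer; then reverse → remain.

remain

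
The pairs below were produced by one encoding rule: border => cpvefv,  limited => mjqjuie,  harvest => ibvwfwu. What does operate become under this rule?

Shifts by position in border: pos 0: b→c (+1), pos 1: o→p (+1), pos 2: r→v (+4), pos 3: d→e (+1), pos 4: e→f (+1), pos 5: r→v (+4) — repeating every 3. The shifts repeat in a cycle of length 3: positions 0,1,… shift by +1, +1, +4, then the pattern repeats.
On operate: o+1=p, p+1=q, e+4=i, r+1=s, a+1=b, t+4=x, e+1=f.

pqisbxf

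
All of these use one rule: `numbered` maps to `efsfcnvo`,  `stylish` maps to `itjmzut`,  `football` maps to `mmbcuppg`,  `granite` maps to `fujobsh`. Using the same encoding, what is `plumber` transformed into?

sfcnvmq

Two steps: reverse the string, then apply a Caesar shift of +1.
For plumber: reverse → rebmulp; then shift: r+1=s, e+1=f, b+1=c, m+1=n, u+1=v, l+1=m, p+1=q.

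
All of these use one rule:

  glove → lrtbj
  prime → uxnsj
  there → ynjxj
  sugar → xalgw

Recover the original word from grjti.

blend

Shifts by position in glove: pos 0: g→l (+5), pos 1: l→r (+6), pos 2: o→t (+5), pos 3: v→b (+6) — repeating every 2. It's a Vigenère-style cipher with numeric key [5,6]: position i shifts by key[i mod 2].
Reversing it on grjti: g−5=b, r−6=l, j−5=e, t−6=n, i−5=d.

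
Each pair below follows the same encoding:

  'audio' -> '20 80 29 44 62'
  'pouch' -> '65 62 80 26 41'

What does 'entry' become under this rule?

32 59 77 71 92

a(#1)→20 and u(#21)→80: differences scale by 3, so n = 3·pos + 17. With a=1..z=26, the number is 3·pos + 17.
On entry: e=5→32, n=14→59, t=20→77, r=18→71, y=25→92.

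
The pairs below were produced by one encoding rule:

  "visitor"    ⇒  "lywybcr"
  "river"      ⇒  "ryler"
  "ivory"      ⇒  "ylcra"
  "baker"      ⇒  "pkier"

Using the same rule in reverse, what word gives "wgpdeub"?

v(21)→l(11) and i(8)→y(24) fit y≡5x+10 (mod 26); the inverse of 5 mod 26 is 21. Each letter's alphabet position (a=0..z=25) is mapped through 5·x+10 mod 26 — an affine cipher.
Decoding wgpdeub: w(22)→21·(22−10)≡18=s; g(6)→21·(6−10)≡20=u; p(15)→21·(15−10)≡1=b; d(3)→21·(3−10)≡9=j; e(4)→21·(4−10)≡4=e; u(20)→21·(20−10)≡2=c; b(1)→21·(1−10)≡19=t (all mod 26).

subject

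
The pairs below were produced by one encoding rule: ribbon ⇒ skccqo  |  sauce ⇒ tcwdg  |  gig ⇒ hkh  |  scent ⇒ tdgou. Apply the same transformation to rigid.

skhke

The shift depends on letter class: consonant r→s is +1, but vowel i→k is +2. Vowels shift forward by 2 and consonants shift forward by 1.
For rigid: r(cons)+1=s, i(vowel)+2=k, g(cons)+1=h, i(vowel)+2=k, d(cons)+1=e.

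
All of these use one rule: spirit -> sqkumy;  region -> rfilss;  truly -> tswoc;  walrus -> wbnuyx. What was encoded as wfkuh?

weird

In spirit: s→s is +0, p→q is +1, i→k is +2, r→u is +3 — the shift increases by 1 each position. The shift increases by 1 at each position, starting from +0: 0, 1, 2, ….
Decoding wfkuh: w−0=w, f−1=e, k−2=i, u−3=r, h−4=d.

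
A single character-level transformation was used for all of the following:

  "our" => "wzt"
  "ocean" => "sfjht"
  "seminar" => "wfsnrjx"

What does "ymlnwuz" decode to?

upright

The output letters match the input read backwards, each shifted +5: our reversed is ruo. The word is reversed, then every letter is shifted forward by 5.
Decoding ymlnwuz: shift back: y−5=t, m−5=h, l−5=g, n−5=i, w−5=r, u−5=p, z−5=u → thgirpu; then reverse → upright.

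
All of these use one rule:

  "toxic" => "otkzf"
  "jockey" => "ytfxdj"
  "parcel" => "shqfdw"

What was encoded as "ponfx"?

t(19)→o(14) and o(14)→t(19) fit y≡25x+7 (mod 26); the inverse of 25 mod 26 is 25. This is an affine cipher: with a=0,…,z=25, each position x becomes (25x+7) mod 26.
Reversing it on ponfx: p(15)→25·(15−7)≡18=s; o(14)→25·(14−7)≡19=t; n(13)→25·(13−7)≡20=u; f(5)→25·(5−7)≡2=c; x(23)→25·(23−7)≡10=k (all mod 26).

stuck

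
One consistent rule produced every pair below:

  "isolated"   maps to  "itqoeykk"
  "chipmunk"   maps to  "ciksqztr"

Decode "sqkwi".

spite

In isolated: i→i is +0, s→t is +1, o→q is +2, l→o is +3 — the shift increases by 1 each position. Each letter shifts forward by its position index (0, 1, 2, …) — the shift grows by one for each successive letter.
Decoding sqkwi: s−0=s, q−1=p, k−2=i, w−3=t, i−4=e.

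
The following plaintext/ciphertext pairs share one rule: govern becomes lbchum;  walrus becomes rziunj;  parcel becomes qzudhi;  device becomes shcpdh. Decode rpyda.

witch

g(6)→l(11) and o(14)→b(1) fit y≡15x+25 (mod 26); the inverse of 15 mod 26 is 7. Treating letters as 0–25, the rule is x ↦ 15x + 25 (mod 26).
Reversing it on rpyda: r(17)→7·(17−25)≡22=w; p(15)→7·(15−25)≡8=i; y(24)→7·(24−25)≡19=t; d(3)→7·(3−25)≡2=c; a(0)→7·(0−25)≡7=h (all mod 26).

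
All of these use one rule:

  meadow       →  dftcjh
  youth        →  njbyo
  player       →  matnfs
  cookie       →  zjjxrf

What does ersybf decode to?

Treating letters as 0–25, the rule is x ↦ 3x + 19 (mod 26).
Reversing it on ersybf: e(4)→9·(4−19)≡21=v; r(17)→9·(17−19)≡8=i; s(18)→9·(18−19)≡17=r; y(24)→9·(24−19)≡19=t; b(1)→9·(1−19)≡20=u; f(5)→9·(5−19)≡4=e (all mod 26).

virtue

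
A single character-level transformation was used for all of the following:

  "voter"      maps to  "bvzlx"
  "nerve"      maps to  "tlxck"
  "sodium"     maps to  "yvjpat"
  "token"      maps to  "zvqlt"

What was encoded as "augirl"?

unable

It's a Vigenère-style cipher with numeric key [6,7]: position i shifts by key[i mod 2].
Undoing it on augirl: a−6=u, u−7=n, g−6=a, i−7=b, r−6=l, l−7=e.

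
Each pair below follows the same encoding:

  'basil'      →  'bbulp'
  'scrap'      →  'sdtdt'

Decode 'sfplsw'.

In basil: b→b is +0, a→b is +1, s→u is +2, i→l is +3 — the shift increases by 1 each position. The shift increases by 1 at each position, starting from +0: 0, 1, 2, ….
Reversing it on sfplsw: s−0=s, f−1=e, p−2=n, l−3=i, s−4=o, w−5=r.

senior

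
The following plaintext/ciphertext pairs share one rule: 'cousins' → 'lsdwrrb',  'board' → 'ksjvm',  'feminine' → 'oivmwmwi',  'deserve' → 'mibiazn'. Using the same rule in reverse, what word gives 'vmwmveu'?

Shifts by position in cousins: pos 0: c→l (+9), pos 1: o→s (+4), pos 2: u→d (+9), pos 3: s→w (+4) — repeating every 2. A repeating key of period 2 is used — shifts +9, +4 over and over.
Undoing it on vmwmveu: v−9=m, m−4=i, w−9=n, m−4=i, v−9=m, e−4=a, u−9=l.

minimal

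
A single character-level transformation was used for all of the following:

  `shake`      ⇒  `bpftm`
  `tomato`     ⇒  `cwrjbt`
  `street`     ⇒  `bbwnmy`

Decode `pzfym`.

Shifts by position in shake: pos 0: s→b (+9), pos 1: h→p (+8), pos 2: a→f (+5), pos 3: k→t (+9), pos 4: e→m (+8) — repeating every 3. A repeating key of period 3 is used — shifts +9, +8, +5 over and over.
Reversing it on pzfym: p−9=g, z−8=r, f−5=a, y−9=p, m−8=e.

grape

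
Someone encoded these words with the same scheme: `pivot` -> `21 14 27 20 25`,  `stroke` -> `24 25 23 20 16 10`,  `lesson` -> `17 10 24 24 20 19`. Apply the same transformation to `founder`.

The number is (letter's place in the alphabet, a=1) + 5.
For founder: f=6→11, o=15→20, u=21→26, n=14→19, d=4→9, e=5→10, r=18→23.

11 20 26 19 9 10 23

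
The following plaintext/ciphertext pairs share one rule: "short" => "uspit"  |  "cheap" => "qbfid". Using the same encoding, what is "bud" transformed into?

evc

The output letters match the input read backwards, each shifted +1: short reversed is trohs. The word is reversed, then every letter is shifted forward by 1.
Applying it to bud: reverse → dub; then shift: d+1=e, u+1=v, b+1=c.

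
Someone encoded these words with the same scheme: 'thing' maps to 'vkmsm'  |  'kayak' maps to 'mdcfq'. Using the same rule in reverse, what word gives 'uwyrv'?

Letter i (0-indexed) is shifted by i+2, so successive shifts are 2, 3, 4, ….
Decoding uwyrv: u−2=s, w−3=t, y−4=u, r−5=m, v−6=p.

stump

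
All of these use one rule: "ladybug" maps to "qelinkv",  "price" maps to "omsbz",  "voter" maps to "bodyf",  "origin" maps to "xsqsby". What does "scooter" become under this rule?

The output letters match the input read backwards, each shifted +10: ladybug reversed is gubydal. The word is reversed, then every letter is shifted forward by 10.
On scooter: reverse → retoocs; then shift: r+10=b, e+10=o, t+10=d, o+10=y, o+10=y, c+10=m, s+10=c.

bodyymc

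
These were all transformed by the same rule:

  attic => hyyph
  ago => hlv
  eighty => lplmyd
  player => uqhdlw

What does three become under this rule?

The rule splits by letter class: vowels +7, consonants +5.
On three: t(cons)+5=y, h(cons)+5=m, r(cons)+5=w, e(vowel)+7=l, e(vowel)+7=l.

ymwll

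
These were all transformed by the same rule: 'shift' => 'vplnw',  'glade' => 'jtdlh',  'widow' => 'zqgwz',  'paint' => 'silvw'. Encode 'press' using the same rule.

szhav

A repeating key of period 2 is used — shifts +3, +8 over and over.
On press: p+3=s, r+8=z, e+3=h, s+8=a, s+3=v.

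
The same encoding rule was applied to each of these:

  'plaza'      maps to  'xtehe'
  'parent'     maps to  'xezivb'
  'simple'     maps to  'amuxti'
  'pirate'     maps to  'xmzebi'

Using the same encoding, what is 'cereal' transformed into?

Vowels shift forward by 4 and consonants shift forward by 8.
Applying it to cereal: c(cons)+8=k, e(vowel)+4=i, r(cons)+8=z, e(vowel)+4=i, a(vowel)+4=e, l(cons)+8=t.

kiziet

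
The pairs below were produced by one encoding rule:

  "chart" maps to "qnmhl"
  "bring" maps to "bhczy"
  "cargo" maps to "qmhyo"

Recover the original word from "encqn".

c(2)→q(16) and h(7)→n(13) fit y≡15x+12 (mod 26); the inverse of 15 mod 26 is 7. Each letter's alphabet position (a=0..z=25) is mapped through 15·x+12 mod 26 — an affine cipher.
Decoding encqn: e(4)→7·(4−12)≡22=w; n(13)→7·(13−12)≡7=h; c(2)→7·(2−12)≡8=i; q(16)→7·(16−12)≡2=c; n(13)→7·(13−12)≡7=h (all mod 26).

which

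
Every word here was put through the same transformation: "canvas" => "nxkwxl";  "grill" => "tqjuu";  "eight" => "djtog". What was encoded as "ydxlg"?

c(2)→n(13) and a(0)→x(23) fit y≡21x+23 (mod 26); the inverse of 21 mod 26 is 5. This is an affine cipher: with a=0,…,z=25, each position x becomes (21x+23) mod 26.
Undoing it on ydxlg: y(24)→5·(24−23)≡5=f; d(3)→5·(3−23)≡4=e; x(23)→5·(23−23)≡0=a; l(11)→5·(11−23)≡18=s; g(6)→5·(6−23)≡19=t (all mod 26).

feast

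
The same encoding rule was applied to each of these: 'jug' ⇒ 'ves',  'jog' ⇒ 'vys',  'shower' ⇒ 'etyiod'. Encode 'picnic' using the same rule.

The shift depends on letter class: consonant j→v is +12, but vowel u→e is +10. The rule splits by letter class: vowels +10, consonants +12.
Applying it to picnic: p(cons)+12=b, i(vowel)+10=s, c(cons)+12=o, n(cons)+12=z, i(vowel)+10=s, c(cons)+12=o.

bsozso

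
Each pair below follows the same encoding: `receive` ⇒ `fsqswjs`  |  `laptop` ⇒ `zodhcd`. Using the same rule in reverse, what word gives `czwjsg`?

Compare letters: r→f is +14, e→s is +14, c→q is +14 — a constant shift. This is a Caesar cipher with shift 14.
Decoding czwjsg: c−14=o, z−14=l, w−14=i, j−14=v, s−14=e, g−14=s.

olives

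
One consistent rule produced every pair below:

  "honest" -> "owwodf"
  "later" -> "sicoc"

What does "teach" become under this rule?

amjms

In honest: h→o is +7, o→w is +8, n→w is +9, e→o is +10 — the shift increases by 1 each position. Letter i (0-indexed) is shifted by i+7, so successive shifts are 7, 8, 9, ….
On teach: t+7=a, e+8=m, a+9=j, c+10=m, h+11=s.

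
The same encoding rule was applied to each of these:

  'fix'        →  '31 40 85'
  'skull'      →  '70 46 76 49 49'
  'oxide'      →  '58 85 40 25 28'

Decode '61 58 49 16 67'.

f(#6)→31 and i(#9)→40: differences scale by 3, so n = 3·pos + 13. Each letter becomes 3×(its alphabet position, a=1..z=26) + 13.
Decoding 61 58 49 16 67: 61→(61−13)÷3=16=p, 58→(58−13)÷3=15=o, 49→(49−13)÷3=12=l, 16→(16−13)÷3=1=a, 67→(67−13)÷3=18=r.

polar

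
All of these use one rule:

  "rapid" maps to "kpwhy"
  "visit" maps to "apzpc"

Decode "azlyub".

unrest

Two steps: reverse the string, then apply a Caesar shift of +7.
Undoing it on azlyub: shift back: a−7=t, z−7=s, l−7=e, y−7=r, u−7=n, b−7=u → tsernu; then reverse → unrest.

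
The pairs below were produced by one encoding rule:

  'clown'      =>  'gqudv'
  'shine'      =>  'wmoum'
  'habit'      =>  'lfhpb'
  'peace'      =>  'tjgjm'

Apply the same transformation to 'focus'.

In clown: c→g is +4, l→q is +5, o→u is +6, w→d is +7 — the shift increases by 1 each position. The shift increases by 1 at each position, starting from +4: 4, 5, 6, ….
For focus: f+4=j, o+5=t, c+6=i, u+7=b, s+8=a.

jtiba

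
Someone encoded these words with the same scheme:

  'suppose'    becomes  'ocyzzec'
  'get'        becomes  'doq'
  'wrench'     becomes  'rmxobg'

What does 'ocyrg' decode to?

whose

The output letters match the input read backwards, each shifted +10: suppose reversed is esoppus. Two steps: reverse the string, then apply a Caesar shift of +10.
Decoding ocyrg: shift back: o−10=e, c−10=s, y−10=o, r−10=h, g−10=w → esohw; then reverse → whose.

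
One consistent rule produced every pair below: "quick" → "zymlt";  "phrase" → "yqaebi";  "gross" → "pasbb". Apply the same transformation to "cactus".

The shift depends on letter class: consonant q→z is +9, but vowel u→y is +4. Two shifts are in play — +4 for a/e/i/o/u, +9 for every other letter.
Applying it to cactus: c(cons)+9=l, a(vowel)+4=e, c(cons)+9=l, t(cons)+9=c, u(vowel)+4=y, s(cons)+9=b.

lelcyb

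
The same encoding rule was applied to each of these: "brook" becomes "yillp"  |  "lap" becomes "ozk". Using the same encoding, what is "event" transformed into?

Each pair mirrors across the alphabet (b↔y, r↔i, o↔l): positions sum to 25. Each letter is replaced by its mirror in the alphabet: a↔z, b↔y, c↔x, and so on (the Atbash cipher).
For event: e↔v, v↔e, e↔v, n↔m, t↔g.

vevmg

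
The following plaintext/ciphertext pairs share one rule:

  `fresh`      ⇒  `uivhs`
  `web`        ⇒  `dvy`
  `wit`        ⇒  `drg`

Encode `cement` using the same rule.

xvnvmg

Each pair mirrors across the alphabet (f↔u, r↔i, e↔v): positions sum to 25. This is the alphabet-reversal cipher (Atbash): a becomes z, b becomes y, etc.
On cement: c↔x, e↔v, m↔n, e↔v, n↔m, t↔g.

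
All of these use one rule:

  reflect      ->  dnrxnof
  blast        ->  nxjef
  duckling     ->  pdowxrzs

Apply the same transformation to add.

The shift depends on letter class: consonant r→d is +12, but vowel e→n is +9. Two shifts are in play — +9 for a/e/i/o/u, +12 for every other letter.
Applying it to add: a(vowel)+9=j, d(cons)+12=p, d(cons)+12=p.

jpp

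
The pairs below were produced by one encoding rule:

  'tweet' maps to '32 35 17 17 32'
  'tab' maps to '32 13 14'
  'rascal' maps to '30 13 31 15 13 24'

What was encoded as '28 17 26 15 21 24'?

pencil

t is letter #20 and maps to 32: an offset of 12. Each letter is replaced by its alphabet position (a=1..z=26) + 12.
Reversing it on 28 17 26 15 21 24: 28→(28−12)÷1=16=p, 17→(17−12)÷1=5=e, 26→(26−12)÷1=14=n, 15→(15−12)÷1=3=c, 21→(21−12)÷1=9=i, 24→(24−12)÷1=12=l.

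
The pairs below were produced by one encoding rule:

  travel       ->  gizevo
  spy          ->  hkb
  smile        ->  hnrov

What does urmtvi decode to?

finger

This is the alphabet-reversal cipher (Atbash): a becomes z, b becomes y, etc.
Decoding urmtvi: u↔f, r↔i, m↔n, t↔g, v↔e, i↔r.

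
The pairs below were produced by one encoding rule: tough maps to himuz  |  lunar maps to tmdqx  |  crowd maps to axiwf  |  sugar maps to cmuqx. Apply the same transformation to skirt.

t(19)→h(7) and o(14)→i(8) fit y≡5x+16 (mod 26); the inverse of 5 mod 26 is 21. Treating letters as 0–25, the rule is x ↦ 5x + 16 (mod 26).
For skirt: s(18)→5·18+16≡2=c; k(10)→5·10+16≡14=o; i(8)→5·8+16≡4=e; r(17)→5·17+16≡23=x; t(19)→5·19+16≡7=h (all mod 26).

coexh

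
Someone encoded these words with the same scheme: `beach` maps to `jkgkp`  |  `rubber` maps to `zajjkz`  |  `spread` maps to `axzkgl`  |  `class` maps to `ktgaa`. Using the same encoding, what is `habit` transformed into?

The rule splits by letter class: vowels +6, consonants +8.
Applying it to habit: h(cons)+8=p, a(vowel)+6=g, b(cons)+8=j, i(vowel)+6=o, t(cons)+8=b.

pgjob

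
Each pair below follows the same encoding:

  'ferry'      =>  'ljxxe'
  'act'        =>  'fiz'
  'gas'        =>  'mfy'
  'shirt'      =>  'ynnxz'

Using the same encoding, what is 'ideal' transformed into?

njjfr

The shift depends on letter class: consonant f→l is +6, but vowel e→j is +5. Vowels shift forward by 5 and consonants shift forward by 6.
Applying it to ideal: i(vowel)+5=n, d(cons)+6=j, e(vowel)+5=j, a(vowel)+5=f, l(cons)+6=r.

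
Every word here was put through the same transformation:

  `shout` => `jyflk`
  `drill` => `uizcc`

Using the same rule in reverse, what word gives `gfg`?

Compare letters: s→j is +17, h→y is +17, o→f is +17 — a constant shift. Each letter is shifted forward by 17 in the alphabet (a Caesar shift of +17).
Undoing it on gfg: g−17=p, f−17=o, g−17=p.

pop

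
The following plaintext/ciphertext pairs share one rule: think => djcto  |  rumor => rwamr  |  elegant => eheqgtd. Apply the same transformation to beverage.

zepergqe

t(19)→d(3) and h(7)→j(9) fit y≡19x+6 (mod 26); the inverse of 19 mod 26 is 11. This is an affine cipher: with a=0,…,z=25, each position x becomes (19x+6) mod 26.
Applying it to beverage: b(1)→19·1+6≡25=z; e(4)→19·4+6≡4=e; v(21)→19·21+6≡15=p; e(4)→19·4+6≡4=e; r(17)→19·17+6≡17=r; a(0)→19·0+6≡6=g; g(6)→19·6+6≡16=q; e(4)→19·4+6≡4=e (all mod 26).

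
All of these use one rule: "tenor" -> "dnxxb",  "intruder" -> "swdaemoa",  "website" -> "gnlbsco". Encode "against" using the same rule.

kpkrxbd

It's a Vigenère-style cipher with numeric key [10,9]: position i shifts by key[i mod 2].
Applying it to against: a+10=k, g+9=p, a+10=k, i+9=r, n+10=x, s+9=b, t+10=d.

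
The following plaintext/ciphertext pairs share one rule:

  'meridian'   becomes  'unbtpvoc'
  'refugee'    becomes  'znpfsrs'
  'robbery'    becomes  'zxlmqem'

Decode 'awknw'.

snack

In meridian: m→u is +8, e→n is +9, r→b is +10, i→t is +11 — the shift increases by 1 each position. The shift increases by 1 at each position, starting from +8: 8, 9, 10, ….
Decoding awknw: a−8=s, w−9=n, k−10=a, n−11=c, w−12=k.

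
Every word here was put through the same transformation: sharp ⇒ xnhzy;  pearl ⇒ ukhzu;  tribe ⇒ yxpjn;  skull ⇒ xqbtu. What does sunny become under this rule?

xauvh

In sharp: s→x is +5, h→n is +6, a→h is +7, r→z is +8 — the shift increases by 1 each position. The shift increases by 1 at each position, starting from +5: 5, 6, 7, ….
On sunny: s+5=x, u+6=a, n+7=u, n+8=v, y+9=h.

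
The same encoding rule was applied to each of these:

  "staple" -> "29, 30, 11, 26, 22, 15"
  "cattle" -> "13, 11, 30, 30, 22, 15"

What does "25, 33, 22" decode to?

owl

s is letter #19 and maps to 29: an offset of 10. The number is (letter's place in the alphabet, a=1) + 10.
Reversing it on 25, 33, 22: 25→(25−10)÷1=15=o, 33→(33−10)÷1=23=w, 22→(22−10)÷1=12=l.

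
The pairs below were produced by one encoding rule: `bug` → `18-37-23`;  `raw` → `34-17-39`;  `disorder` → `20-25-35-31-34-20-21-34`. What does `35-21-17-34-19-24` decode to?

b is letter #2 and maps to 18: an offset of 16. The number is (letter's place in the alphabet, a=1) + 16.
Decoding 35-21-17-34-19-24: 35→(35−16)÷1=19=s, 21→(21−16)÷1=5=e, 17→(17−16)÷1=1=a, 34→(34−16)÷1=18=r, 19→(19−16)÷1=3=c, 24→(24−16)÷1=8=h.

search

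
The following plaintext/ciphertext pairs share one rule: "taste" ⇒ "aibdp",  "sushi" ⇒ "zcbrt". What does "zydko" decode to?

squad

Letter i (0-indexed) is shifted by i+7, so successive shifts are 7, 8, 9, ….
Decoding zydko: z−7=s, y−8=q, d−9=u, k−10=a, o−11=d.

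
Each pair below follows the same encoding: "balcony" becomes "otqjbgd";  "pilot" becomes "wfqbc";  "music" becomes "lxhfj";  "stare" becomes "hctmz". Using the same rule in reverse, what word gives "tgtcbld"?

anatomy

b(1)→o(14) and a(0)→t(19) fit y≡21x+19 (mod 26); the inverse of 21 mod 26 is 5. Treating letters as 0–25, the rule is x ↦ 21x + 19 (mod 26).
Decoding tgtcbld: t(19)→5·(19−19)≡0=a; g(6)→5·(6−19)≡13=n; t(19)→5·(19−19)≡0=a; c(2)→5·(2−19)≡19=t; b(1)→5·(1−19)≡14=o; l(11)→5·(11−19)≡12=m; d(3)→5·(3−19)≡24=y (all mod 26).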